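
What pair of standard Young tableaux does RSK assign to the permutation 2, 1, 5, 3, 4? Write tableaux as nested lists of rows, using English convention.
P = [[1, 3, 4], [2, 5]], Q = [[1, 3, 5], [2, 4]]

Insert each entry of the permutation into P by Schensted row insertion, recording in Q the position of each new cell.

After inserting 2: P = [[2]].
After inserting 1: P = [[1], [2]].
After inserting 5: P = [[1, 5], [2]].
After inserting 3: P = [[1, 3], [2, 5]].
After inserting 4: P = [[1, 3, 4], [2, 5]].

So P = [[1, 3, 4], [2, 5]], Q = [[1, 3, 5], [2, 4]].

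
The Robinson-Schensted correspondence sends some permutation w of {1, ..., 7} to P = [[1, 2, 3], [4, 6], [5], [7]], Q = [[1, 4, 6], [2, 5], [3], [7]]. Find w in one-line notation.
Reverse the RSK construction: for i from n down to 1, find the cell of Q containing i, remove the entry at that cell from P, and reverse-bump it up through P; the value ejected from row 1 is w(i).

Step i=7: Q has 7 at row 4, column 1; remove 7 from row 4 of P and reverse-bump: 7 enters row 3 and ejects 5; 5 enters row 2 and ejects 4; 4 enters row 1 and ejects 3. So w(7) = 3. P is now [[1, 2, 4], [5, 6], [7]].
Step i=6: Q has 6 at row 1, column 3; remove that cell from P, ejecting 4. So w(6) = 4. P is now [[1, 2], [5, 6], [7]].
Step i=5: Q has 5 at row 2, column 2; remove 6 from row 2 of P and reverse-bump: 6 enters row 1 and ejects 2. So w(5) = 2. P is now [[1, 6], [5], [7]].
Step i=4: Q has 4 at row 1, column 2; remove that cell from P, ejecting 6. So w(4) = 6. P is now [[1], [5], [7]].
Step i=3: Q has 3 at row 3, column 1; remove 7 from row 3 of P and reverse-bump: 7 enters row 2 and ejects 5; 5 enters row 1 and ejects 1. So w(3) = 1. P is now [[5], [7]].
Step i=2: Q has 2 at row 2, column 1; remove 7 from row 2 of P and reverse-bump: 7 enters row 1 and ejects 5. So w(2) = 5. P is now [[7]].
Step i=1: Q has 1 at row 1, column 1; remove that cell from P, ejecting 7. So w(1) = 7. P is now [].

So w = 7 5 1 6 2 4 3.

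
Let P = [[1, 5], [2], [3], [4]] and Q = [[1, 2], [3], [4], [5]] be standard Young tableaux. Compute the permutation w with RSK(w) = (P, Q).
Reverse the RSK construction: for i from n down to 1, find the cell of Q containing i, remove the entry at that cell from P, and reverse-bump it up through P; the value ejected from row 1 is w(i).

Step i=5: Q has 5 at row 4, column 1; remove 4 from row 4 of P and reverse-bump: 4 enters row 3 and ejects 3; 3 enters row 2 and ejects 2; 2 enters row 1 and ejects 1. So w(5) = 1. P is now [[2, 5], [3], [4]].
Step i=4: Q has 4 at row 3, column 1; remove 4 from row 3 of P and reverse-bump: 4 enters row 2 and ejects 3; 3 enters row 1 and ejects 2. So w(4) = 2. P is now [[3, 5], [4]].
Step i=3: Q has 3 at row 2, column 1; remove 4 from row 2 of P and reverse-bump: 4 enters row 1 and ejects 3. So w(3) = 3. P is now [[4, 5]].
Step i=2: Q has 2 at row 1, column 2; remove that cell from P, ejecting 5. So w(2) = 5. P is now [[4]].
Step i=1: Q has 1 at row 1, column 1; remove that cell from P, ejecting 4. So w(1) = 4. P is now [].

So w = 4 5 3 2 1.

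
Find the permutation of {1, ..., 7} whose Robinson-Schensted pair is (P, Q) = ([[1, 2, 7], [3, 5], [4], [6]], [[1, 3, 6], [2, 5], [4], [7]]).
6 4 5 1 3 7 2

Reverse the RSK construction: for i from n down to 1, find the cell of Q containing i, remove the entry at that cell from P, and reverse-bump it up through P; the value ejected from row 1 is w(i).

Step i=7: Q has 7 at row 4, column 1; remove 6 from row 4 of P and reverse-bump: 6 enters row 3 and ejects 4; 4 enters row 2 and ejects 3; 3 enters row 1 and ejects 2. So w(7) = 2. P is now [[1, 3, 7], [4, 5], [6]].
Step i=6: Q has 6 at row 1, column 3; remove that cell from P, ejecting 7. So w(6) = 7. P is now [[1, 3], [4, 5], [6]].
Step i=5: Q has 5 at row 2, column 2; remove 5 from row 2 of P and reverse-bump: 5 enters row 1 and ejects 3. So w(5) = 3. P is now [[1, 5], [4], [6]].
Step i=4: Q has 4 at row 3, column 1; remove 6 from row 3 of P and reverse-bump: 6 enters row 2 and ejects 4; 4 enters row 1 and ejects 1. So w(4) = 1. P is now [[4, 5], [6]].
Step i=3: Q has 3 at row 1, column 2; remove that cell from P, ejecting 5. So w(3) = 5. P is now [[4], [6]].
Step i=2: Q has 2 at row 2, column 1; remove 6 from row 2 of P and reverse-bump: 6 enters row 1 and ejects 4. So w(2) = 4. P is now [[6]].
Step i=1: Q has 1 at row 1, column 1; remove that cell from P, ejecting 6. So w(1) = 6. P is now [].

So w = 6 4 5 1 3 7 2.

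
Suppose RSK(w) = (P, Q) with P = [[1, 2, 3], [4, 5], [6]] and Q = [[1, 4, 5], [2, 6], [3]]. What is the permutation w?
Reverse the RSK construction: for i from n down to 1, find the cell of Q containing i, remove the entry at that cell from P, and reverse-bump it up through P; the value ejected from row 1 is w(i).

Step i=6: Q has 6 at row 2, column 2; remove 5 from row 2 of P and reverse-bump: 5 enters row 1 and ejects 3. So w(6) = 3. P is now [[1, 2, 5], [4], [6]].
Step i=5: Q has 5 at row 1, column 3; remove that cell from P, ejecting 5. So w(5) = 5. P is now [[1, 2], [4], [6]].
Step i=4: Q has 4 at row 1, column 2; remove that cell from P, ejecting 2. So w(4) = 2. P is now [[1], [4], [6]].
Step i=3: Q has 3 at row 3, column 1; remove 6 from row 3 of P and reverse-bump: 6 enters row 2 and ejects 4; 4 enters row 1 and ejects 1. So w(3) = 1. P is now [[4], [6]].
Step i=2: Q has 2 at row 2, column 1; remove 6 from row 2 of P and reverse-bump: 6 enters row 1 and ejects 4. So w(2) = 4. P is now [[6]].
Step i=1: Q has 1 at row 1, column 1; remove that cell from P, ejecting 6. So w(1) = 6. P is now [].

So w = 6 4 1 2 5 3.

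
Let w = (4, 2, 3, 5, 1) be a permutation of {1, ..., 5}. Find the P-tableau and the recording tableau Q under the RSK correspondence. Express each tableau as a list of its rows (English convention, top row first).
Insert each entry of the permutation into P by Schensted row insertion, recording in Q the position of each new cell.

Insert 4: appended to row 1. P = [[4]].
Insert 2: 2 bumps 4 from row 1; 4 starts row 2. P = [[2], [4]].
Insert 3: appended to row 1. P = [[2, 3], [4]].
Insert 5: appended to row 1. P = [[2, 3, 5], [4]].
Insert 1: 1 bumps 2 from row 1; 2 bumps 4 from row 2; 4 starts row 3. P = [[1, 3, 5], [2], [4]].

So P = [[1, 3, 5], [2], [4]], Q = [[1, 3, 4], [2], [5]].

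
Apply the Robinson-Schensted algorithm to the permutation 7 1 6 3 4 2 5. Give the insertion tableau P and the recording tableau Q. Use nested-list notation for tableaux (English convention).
P = [[1, 2, 4, 5], [3], [6], [7]], Q = [[1, 3, 5, 7], [2], [4], [6]]

Insert each entry of the permutation into P by Schensted row insertion, recording in Q the position of each new cell.

After inserting 7: P = [[7]].
After inserting 1: P = [[1], [7]].
After inserting 6: P = [[1, 6], [7]].
After inserting 3: P = [[1, 3], [6], [7]].
After inserting 4: P = [[1, 3, 4], [6], [7]].
After inserting 2: P = [[1, 2, 4], [3], [6], [7]].
After inserting 5: P = [[1, 2, 4, 5], [3], [6], [7]].

So P = [[1, 2, 4, 5], [3], [6], [7]], Q = [[1, 3, 5, 7], [2], [4], [6]].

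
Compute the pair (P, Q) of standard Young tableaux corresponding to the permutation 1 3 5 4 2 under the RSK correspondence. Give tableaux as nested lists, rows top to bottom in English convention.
Insert each entry of the permutation into P by Schensted row insertion, recording in Q the position of each new cell.

After inserting 1: P = [[1]].
After inserting 3: P = [[1, 3]].
After inserting 5: P = [[1, 3, 5]].
After inserting 4: P = [[1, 3, 4], [5]].
After inserting 2: P = [[1, 2, 4], [3], [5]].

So P = [[1, 2, 4], [3], [5]], Q = [[1, 2, 3], [4], [5]].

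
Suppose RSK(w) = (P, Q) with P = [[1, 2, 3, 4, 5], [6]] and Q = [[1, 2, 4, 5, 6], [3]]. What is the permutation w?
Reverse RSK: for i = n, n-1, ..., 1, locate i in Q, remove the corresponding corner cell from P, and reverse-bump its entry up through P; the value ejected from row 1 is w(i).

So w = 1 6 2 3 4 5.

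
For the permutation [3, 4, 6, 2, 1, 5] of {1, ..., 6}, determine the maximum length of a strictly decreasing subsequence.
3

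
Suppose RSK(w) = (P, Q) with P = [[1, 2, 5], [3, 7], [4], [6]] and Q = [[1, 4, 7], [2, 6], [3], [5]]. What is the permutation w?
Reverse the RSK construction: for i from n down to 1, find the cell of Q containing i, remove the entry at that cell from P, and reverse-bump it up through P; the value ejected from row 1 is w(i).

Step i=7: Q has 7 at row 1, column 3; remove that cell from P, ejecting 5. So w(7) = 5. P is now [[1, 2], [3, 7], [4], [6]].
Step i=6: Q has 6 at row 2, column 2; remove 7 from row 2 of P and reverse-bump: 7 enters row 1 and ejects 2. So w(6) = 2. P is now [[1, 7], [3], [4], [6]].
Step i=5: Q has 5 at row 4, column 1; remove 6 from row 4 of P and reverse-bump: 6 enters row 3 and ejects 4; 4 enters row 2 and ejects 3; 3 enters row 1 and ejects 1. So w(5) = 1. P is now [[3, 7], [4], [6]].
Step i=4: Q has 4 at row 1, column 2; remove that cell from P, ejecting 7. So w(4) = 7. P is now [[3], [4], [6]].
Step i=3: Q has 3 at row 3, column 1; remove 6 from row 3 of P and reverse-bump: 6 enters row 2 and ejects 4; 4 enters row 1 and ejects 3. So w(3) = 3. P is now [[4], [6]].
Step i=2: Q has 2 at row 2, column 1; remove 6 from row 2 of P and reverse-bump: 6 enters row 1 and ejects 4. So w(2) = 4. P is now [[6]].
Step i=1: Q has 1 at row 1, column 1; remove that cell from P, ejecting 6. So w(1) = 6. P is now [].

So w = 6 4 3 7 1 2 5.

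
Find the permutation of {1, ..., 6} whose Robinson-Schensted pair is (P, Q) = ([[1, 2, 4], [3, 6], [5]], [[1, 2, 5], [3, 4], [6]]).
5 6 1 3 4 2

Reverse RSK: for i = n, n-1, ..., 1, locate i in Q, remove the corresponding corner cell from P, and reverse-bump its entry up through P; the value ejected from row 1 is w(i).

So w = 5 6 1 3 4 2.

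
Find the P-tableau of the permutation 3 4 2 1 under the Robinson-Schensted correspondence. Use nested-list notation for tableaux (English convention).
P = [[1, 4], [2], [3]]

Insert 3: appended to row 1. P = [[3]].
Insert 4: appended to row 1. P = [[3, 4]].
Insert 2: 2 bumps 3 from row 1; 3 starts row 2. P = [[2, 4], [3]].
Insert 1: 1 bumps 2 from row 1; 2 bumps 3 from row 2; 3 starts row 3. P = [[1, 4], [2], [3]].

So P = [[1, 4], [2], [3]].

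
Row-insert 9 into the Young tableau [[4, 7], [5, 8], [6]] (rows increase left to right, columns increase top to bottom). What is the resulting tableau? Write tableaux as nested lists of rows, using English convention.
[[4, 7, 9], [5, 8], [6]]

9 is larger than every entry of row 1, so it is appended to row 1. The new tableau is [[4, 7, 9], [5, 8], [6]].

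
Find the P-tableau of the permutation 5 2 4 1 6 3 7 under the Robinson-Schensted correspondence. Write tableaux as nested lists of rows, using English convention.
Insert 5: appended to row 1. P = [[5]].
Insert 2: 2 bumps 5 from row 1; 5 starts row 2. P = [[2], [5]].
Insert 4: appended to row 1. P = [[2, 4], [5]].
Insert 1: 1 bumps 2 from row 1; 2 bumps 5 from row 2; 5 starts row 3. P = [[1, 4], [2], [5]].
Insert 6: appended to row 1. P = [[1, 4, 6], [2], [5]].
Insert 3: 3 bumps 4 from row 1; 4 appends to row 2. P = [[1, 3, 6], [2, 4], [5]].
Insert 7: appended to row 1. P = [[1, 3, 6, 7], [2, 4], [5]].

So P = [[1, 3, 6, 7], [2, 4], [5]].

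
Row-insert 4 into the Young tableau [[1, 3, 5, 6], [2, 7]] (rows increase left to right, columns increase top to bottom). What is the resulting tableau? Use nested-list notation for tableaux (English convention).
In row 1, 4 replaces 5 (the leftmost entry greater than 4); 5 is bumped to row 2. In row 2, 5 replaces 7 (the leftmost entry greater than 5); 7 is bumped to row 3. 7 starts a new row 3. The new tableau is [[1, 3, 4, 6], [2, 5], [7]].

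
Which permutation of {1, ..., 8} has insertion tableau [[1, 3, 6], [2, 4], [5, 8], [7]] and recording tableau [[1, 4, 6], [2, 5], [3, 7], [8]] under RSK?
7 2 1 8 5 6 4 3

Reverse the RSK construction: for i from n down to 1, find the cell of Q containing i, remove the entry at that cell from P, and reverse-bump it up through P; the value ejected from row 1 is w(i).

Step i=8: Q has 8 at row 4, column 1; remove 7 from row 4 of P and reverse-bump: 7 enters row 3 and ejects 5; 5 enters row 2 and ejects 4; 4 enters row 1 and ejects 3. So w(8) = 3. P is now [[1, 4, 6], [2, 5], [7, 8]].
Step i=7: Q has 7 at row 3, column 2; remove 8 from row 3 of P and reverse-bump: 8 enters row 2 and ejects 5; 5 enters row 1 and ejects 4. So w(7) = 4. P is now [[1, 5, 6], [2, 8], [7]].
Step i=6: Q has 6 at row 1, column 3; remove that cell from P, ejecting 6. So w(6) = 6. P is now [[1, 5], [2, 8], [7]].
Step i=5: Q has 5 at row 2, column 2; remove 8 from row 2 of P and reverse-bump: 8 enters row 1 and ejects 5. So w(5) = 5. P is now [[1, 8], [2], [7]].
Step i=4: Q has 4 at row 1, column 2; remove that cell from P, ejecting 8. So w(4) = 8. P is now [[1], [2], [7]].
Step i=3: Q has 3 at row 3, column 1; remove 7 from row 3 of P and reverse-bump: 7 enters row 2 and ejects 2; 2 enters row 1 and ejects 1. So w(3) = 1. P is now [[2], [7]].
Step i=2: Q has 2 at row 2, column 1; remove 7 from row 2 of P and reverse-bump: 7 enters row 1 and ejects 2. So w(2) = 2. P is now [[7]].
Step i=1: Q has 1 at row 1, column 1; remove that cell from P, ejecting 7. So w(1) = 7. P is now [].

So w = 7 2 1 8 5 6 4 3.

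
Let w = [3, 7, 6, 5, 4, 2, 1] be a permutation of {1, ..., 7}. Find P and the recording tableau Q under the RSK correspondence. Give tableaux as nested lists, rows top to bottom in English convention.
P = [[1, 4], [2], [3], [5], [6], [7]], Q = [[1, 2], [3], [4], [5], [6], [7]]

Insert each entry of the permutation into P by Schensted row insertion, recording in Q the position of each new cell.

After inserting 3: P = [[3]].
After inserting 7: P = [[3, 7]].
After inserting 6: P = [[3, 6], [7]].
After inserting 5: P = [[3, 5], [6], [7]].
After inserting 4: P = [[3, 4], [5], [6], [7]].
After inserting 2: P = [[2, 4], [3], [5], [6], [7]].
After inserting 1: P = [[1, 4], [2], [3], [5], [6], [7]].

So P = [[1, 4], [2], [3], [5], [6], [7]], Q = [[1, 2], [3], [4], [5], [6], [7]].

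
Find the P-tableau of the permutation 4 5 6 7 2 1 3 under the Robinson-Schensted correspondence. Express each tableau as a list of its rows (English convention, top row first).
P = [[1, 3, 6, 7], [2, 5], [4]]

Insert 4: appended to row 1. P = [[4]].
Insert 5: appended to row 1. P = [[4, 5]].
Insert 6: appended to row 1. P = [[4, 5, 6]].
Insert 7: appended to row 1. P = [[4, 5, 6, 7]].
Insert 2: 2 bumps 4 from row 1; 4 starts row 2. P = [[2, 5, 6, 7], [4]].
Insert 1: 1 bumps 2 from row 1; 2 bumps 4 from row 2; 4 starts row 3. P = [[1, 5, 6, 7], [2], [4]].
Insert 3: 3 bumps 5 from row 1; 5 appends to row 2. P = [[1, 3, 6, 7], [2, 5], [4]].

So P = [[1, 3, 6, 7], [2, 5], [4]].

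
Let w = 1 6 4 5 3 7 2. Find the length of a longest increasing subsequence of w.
4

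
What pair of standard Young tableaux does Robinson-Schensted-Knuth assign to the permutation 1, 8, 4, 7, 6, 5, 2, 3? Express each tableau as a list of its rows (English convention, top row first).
Insert each entry of the permutation into P by Schensted row insertion, recording in Q the position of each new cell.

Insert 1: appended to row 1. P = [[1]], Q = [[1]].
Insert 8: appended to row 1. P = [[1, 8]], Q = [[1, 2]].
Insert 4: 4 bumps 8 from row 1; 8 starts row 2. P = [[1, 4], [8]], Q = [[1, 2], [3]].
Insert 7: appended to row 1. P = [[1, 4, 7], [8]], Q = [[1, 2, 4], [3]].
Insert 6: 6 bumps 7 from row 1; 7 bumps 8 from row 2; 8 starts row 3. P = [[1, 4, 6], [7], [8]], Q = [[1, 2, 4], [3], [5]].
Insert 5: 5 bumps 6 from row 1; 6 bumps 7 from row 2; 7 bumps 8 from row 3; 8 starts row 4. P = [[1, 4, 5], [6], [7], [8]], Q = [[1, 2, 4], [3], [5], [6]].
Insert 2: 2 bumps 4 from row 1; 4 bumps 6 from row 2; 6 bumps 7 from row 3; 7 bumps 8 from row 4; 8 starts row 5. P = [[1, 2, 5], [4], [6], [7], [8]], Q = [[1, 2, 4], [3], [5], [6], [7]].
Insert 3: 3 bumps 5 from row 1; 5 appends to row 2. P = [[1, 2, 3], [4, 5], [6], [7], [8]], Q = [[1, 2, 4], [3, 8], [5], [6], [7]].

So P = [[1, 2, 3], [4, 5], [6], [7], [8]], Q = [[1, 2, 4], [3, 8], [5], [6], [7]].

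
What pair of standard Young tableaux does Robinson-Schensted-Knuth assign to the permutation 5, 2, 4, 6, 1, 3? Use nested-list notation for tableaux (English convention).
Insert each entry of the permutation into P by Schensted row insertion, recording in Q the position of each new cell.

After inserting 5: P = [[5]].
After inserting 2: P = [[2], [5]].
After inserting 4: P = [[2, 4], [5]].
After inserting 6: P = [[2, 4, 6], [5]].
After inserting 1: P = [[1, 4, 6], [2], [5]].
After inserting 3: P = [[1, 3, 6], [2, 4], [5]].

So P = [[1, 3, 6], [2, 4], [5]], Q = [[1, 3, 4], [2, 6], [5]].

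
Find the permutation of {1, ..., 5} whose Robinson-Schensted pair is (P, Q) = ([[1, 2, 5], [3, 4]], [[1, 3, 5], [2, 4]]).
Reverse the RSK construction: for i from n down to 1, find the cell of Q containing i, remove the entry at that cell from P, and reverse-bump it up through P; the value ejected from row 1 is w(i).

Step i=5: Q has 5 at row 1, column 3; remove that cell from P, ejecting 5. So w(5) = 5. P is now [[1, 2], [3, 4]].
Step i=4: Q has 4 at row 2, column 2; remove 4 from row 2 of P and reverse-bump: 4 enters row 1 and ejects 2. So w(4) = 2. P is now [[1, 4], [3]].
Step i=3: Q has 3 at row 1, column 2; remove that cell from P, ejecting 4. So w(3) = 4. P is now [[1], [3]].
Step i=2: Q has 2 at row 2, column 1; remove 3 from row 2 of P and reverse-bump: 3 enters row 1 and ejects 1. So w(2) = 1. P is now [[3]].
Step i=1: Q has 1 at row 1, column 1; remove that cell from P, ejecting 3. So w(1) = 3. P is now [].

So w = 3 1 4 2 5.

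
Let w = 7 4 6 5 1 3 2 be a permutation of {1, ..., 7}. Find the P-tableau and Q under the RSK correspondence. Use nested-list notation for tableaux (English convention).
Insert each entry of the permutation into P by Schensted row insertion, recording in Q the position of each new cell.

Insert 7: appended to row 1. P = [[7]].
Insert 4: 4 bumps 7 from row 1; 7 starts row 2. P = [[4], [7]].
Insert 6: appended to row 1. P = [[4, 6], [7]].
Insert 5: 5 bumps 6 from row 1; 6 bumps 7 from row 2; 7 starts row 3. P = [[4, 5], [6], [7]].
Insert 1: 1 bumps 4 from row 1; 4 bumps 6 from row 2; 6 bumps 7 from row 3; 7 starts row 4. P = [[1, 5], [4], [6], [7]].
Insert 3: 3 bumps 5 from row 1; 5 appends to row 2. P = [[1, 3], [4, 5], [6], [7]].
Insert 2: 2 bumps 3 from row 1; 3 bumps 4 from row 2; 4 bumps 6 from row 3; 6 bumps 7 from row 4; 7 starts row 5. P = [[1, 2], [3, 5], [4], [6], [7]].

So P = [[1, 2], [3, 5], [4], [6], [7]], Q = [[1, 3], [2, 6], [4], [5], [7]].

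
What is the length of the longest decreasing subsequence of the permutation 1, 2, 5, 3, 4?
2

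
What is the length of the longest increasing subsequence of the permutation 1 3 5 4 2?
3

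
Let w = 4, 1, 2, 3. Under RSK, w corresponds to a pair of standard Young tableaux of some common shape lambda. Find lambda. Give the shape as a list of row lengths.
[3, 1]

Row-insert each entry into an empty tableau.

After inserting 4: P = [[4]].
After inserting 1: P = [[1], [4]].
After inserting 2: P = [[1, 2], [4]].
After inserting 3: P = [[1, 2, 3], [4]].

The final insertion tableau P = [[1, 2, 3], [4]] has shape [3, 1].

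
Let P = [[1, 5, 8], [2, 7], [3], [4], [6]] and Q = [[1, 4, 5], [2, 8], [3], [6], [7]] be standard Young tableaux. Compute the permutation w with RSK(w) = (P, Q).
Reverse RSK: for i = n, n-1, ..., 1, locate i in Q, remove the corresponding corner cell from P, and reverse-bump its entry up through P; the value ejected from row 1 is w(i).

So w = 6 4 3 7 8 2 1 5.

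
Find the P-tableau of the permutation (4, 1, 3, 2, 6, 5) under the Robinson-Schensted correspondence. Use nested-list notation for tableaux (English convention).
Insert 4: appended to row 1. P = [[4]].
Insert 1: 1 bumps 4 from row 1; 4 starts row 2. P = [[1], [4]].
Insert 3: appended to row 1. P = [[1, 3], [4]].
Insert 2: 2 bumps 3 from row 1; 3 bumps 4 from row 2; 4 starts row 3. P = [[1, 2], [3], [4]].
Insert 6: appended to row 1. P = [[1, 2, 6], [3], [4]].
Insert 5: 5 bumps 6 from row 1; 6 appends to row 2. P = [[1, 2, 5], [3, 6], [4]].

So P = [[1, 2, 5], [3, 6], [4]].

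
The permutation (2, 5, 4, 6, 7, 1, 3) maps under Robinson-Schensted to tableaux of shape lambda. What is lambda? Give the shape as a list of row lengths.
Row-insert each entry into an empty tableau.

After inserting 2: P = [[2]].
After inserting 5: P = [[2, 5]].
After inserting 4: P = [[2, 4], [5]].
After inserting 6: P = [[2, 4, 6], [5]].
After inserting 7: P = [[2, 4, 6, 7], [5]].
After inserting 1: P = [[1, 4, 6, 7], [2], [5]].
After inserting 3: P = [[1, 3, 6, 7], [2, 4], [5]].

The final insertion tableau P = [[1, 3, 6, 7], [2, 4], [5]] has shape [4, 2, 1].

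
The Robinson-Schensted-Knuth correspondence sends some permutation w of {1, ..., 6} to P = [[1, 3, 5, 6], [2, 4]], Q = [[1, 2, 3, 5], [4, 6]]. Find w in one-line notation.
2 4 5 1 6 3

Reverse the RSK construction: for i from n down to 1, find the cell of Q containing i, remove the entry at that cell from P, and reverse-bump it up through P; the value ejected from row 1 is w(i).

Step i=6: Q has 6 at row 2, column 2; remove 4 from row 2 of P and reverse-bump: 4 enters row 1 and ejects 3. So w(6) = 3. P is now [[1, 4, 5, 6], [2]].
Step i=5: Q has 5 at row 1, column 4; remove that cell from P, ejecting 6. So w(5) = 6. P is now [[1, 4, 5], [2]].
Step i=4: Q has 4 at row 2, column 1; remove 2 from row 2 of P and reverse-bump: 2 enters row 1 and ejects 1. So w(4) = 1. P is now [[2, 4, 5]].
Step i=3: Q has 3 at row 1, column 3; remove that cell from P, ejecting 5. So w(3) = 5. P is now [[2, 4]].
Step i=2: Q has 2 at row 1, column 2; remove that cell from P, ejecting 4. So w(2) = 4. P is now [[2]].
Step i=1: Q has 1 at row 1, column 1; remove that cell from P, ejecting 2. So w(1) = 2. P is now [].

So w = 2 4 5 1 6 3.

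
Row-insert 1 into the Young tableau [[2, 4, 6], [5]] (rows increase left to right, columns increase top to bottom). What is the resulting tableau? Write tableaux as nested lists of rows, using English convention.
In row 1, 1 replaces 2 (the leftmost entry greater than 1); 2 is bumped to row 2. In row 2, 2 replaces 5 (the leftmost entry greater than 2); 5 is bumped to row 3. 5 starts a new row 3. The new tableau is [[1, 4, 6], [2], [5]].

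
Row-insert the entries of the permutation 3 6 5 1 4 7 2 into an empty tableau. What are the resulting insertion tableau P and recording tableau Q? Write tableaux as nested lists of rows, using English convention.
P = [[1, 2, 7], [3, 4], [5], [6]], Q = [[1, 2, 6], [3, 5], [4], [7]]

Insert each entry of the permutation into P by Schensted row insertion, recording in Q the position of each new cell.

Insert 3: appended to row 1. P = [[3]].
Insert 6: appended to row 1. P = [[3, 6]].
Insert 5: 5 bumps 6 from row 1; 6 starts row 2. P = [[3, 5], [6]].
Insert 1: 1 bumps 3 from row 1; 3 bumps 6 from row 2; 6 starts row 3. P = [[1, 5], [3], [6]].
Insert 4: 4 bumps 5 from row 1; 5 appends to row 2. P = [[1, 4], [3, 5], [6]].
Insert 7: appended to row 1. P = [[1, 4, 7], [3, 5], [6]].
Insert 2: 2 bumps 4 from row 1; 4 bumps 5 from row 2; 5 bumps 6 from row 3; 6 starts row 4. P = [[1, 2, 7], [3, 4], [5], [6]].

So P = [[1, 2, 7], [3, 4], [5], [6]], Q = [[1, 2, 6], [3, 5], [4], [7]].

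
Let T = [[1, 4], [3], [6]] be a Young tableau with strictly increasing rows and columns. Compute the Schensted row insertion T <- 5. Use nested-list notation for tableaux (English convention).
[[1, 4, 5], [3], [6]]

5 is larger than every entry of row 1, so it is appended to row 1. The new tableau is [[1, 4, 5], [3], [6]].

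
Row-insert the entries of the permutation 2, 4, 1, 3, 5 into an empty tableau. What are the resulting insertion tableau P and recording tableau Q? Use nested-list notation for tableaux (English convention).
Insert each entry of the permutation into P by Schensted row insertion, recording in Q the position of each new cell.

Insert 2: appended to row 1. P = [[2]].
Insert 4: appended to row 1. P = [[2, 4]].
Insert 1: 1 bumps 2 from row 1; 2 starts row 2. P = [[1, 4], [2]].
Insert 3: 3 bumps 4 from row 1; 4 appends to row 2. P = [[1, 3], [2, 4]].
Insert 5: appended to row 1. P = [[1, 3, 5], [2, 4]].

So P = [[1, 3, 5], [2, 4]], Q = [[1, 2, 5], [3, 4]].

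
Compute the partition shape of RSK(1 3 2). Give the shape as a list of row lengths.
[2, 1]

RSK row insertion gives P = [[1, 2], [3]], which has shape [2, 1].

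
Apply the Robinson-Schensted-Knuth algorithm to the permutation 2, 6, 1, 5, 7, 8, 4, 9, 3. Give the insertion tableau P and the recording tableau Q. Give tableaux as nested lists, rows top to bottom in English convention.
P = [[1, 3, 7, 8, 9], [2, 4], [5], [6]], Q = [[1, 2, 5, 6, 8], [3, 4], [7], [9]]

Insert each entry of the permutation into P by Schensted row insertion, recording in Q the position of each new cell.

After inserting 2: P = [[2]].
After inserting 6: P = [[2, 6]].
After inserting 1: P = [[1, 6], [2]].
After inserting 5: P = [[1, 5], [2, 6]].
After inserting 7: P = [[1, 5, 7], [2, 6]].
After inserting 8: P = [[1, 5, 7, 8], [2, 6]].
After inserting 4: P = [[1, 4, 7, 8], [2, 5], [6]].
After inserting 9: P = [[1, 4, 7, 8, 9], [2, 5], [6]].
After inserting 3: P = [[1, 3, 7, 8, 9], [2, 4], [5], [6]].

So P = [[1, 3, 7, 8, 9], [2, 4], [5], [6]], Q = [[1, 2, 5, 6, 8], [3, 4], [7], [9]].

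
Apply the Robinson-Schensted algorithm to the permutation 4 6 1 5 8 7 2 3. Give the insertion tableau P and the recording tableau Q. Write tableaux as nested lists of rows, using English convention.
P = [[1, 2, 3], [4, 5, 7], [6, 8]], Q = [[1, 2, 5], [3, 4, 6], [7, 8]]

Insert each entry of the permutation into P by Schensted row insertion, recording in Q the position of each new cell.

Insert 4: appended to row 1. P = [[4]].
Insert 6: appended to row 1. P = [[4, 6]].
Insert 1: 1 bumps 4 from row 1; 4 starts row 2. P = [[1, 6], [4]].
Insert 5: 5 bumps 6 from row 1; 6 appends to row 2. P = [[1, 5], [4, 6]].
Insert 8: appended to row 1. P = [[1, 5, 8], [4, 6]].
Insert 7: 7 bumps 8 from row 1; 8 appends to row 2. P = [[1, 5, 7], [4, 6, 8]].
Insert 2: 2 bumps 5 from row 1; 5 bumps 6 from row 2; 6 starts row 3. P = [[1, 2, 7], [4, 5, 8], [6]].
Insert 3: 3 bumps 7 from row 1; 7 bumps 8 from row 2; 8 appends to row 3. P = [[1, 2, 3], [4, 5, 7], [6, 8]].

So P = [[1, 2, 3], [4, 5, 7], [6, 8]], Q = [[1, 2, 5], [3, 4, 6], [7, 8]].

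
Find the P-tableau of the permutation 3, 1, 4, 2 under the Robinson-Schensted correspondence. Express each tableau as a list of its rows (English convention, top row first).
After inserting 3: P = [[3]].
After inserting 1: P = [[1], [3]].
After inserting 4: P = [[1, 4], [3]].
After inserting 2: P = [[1, 2], [3, 4]].

So P = [[1, 2], [3, 4]].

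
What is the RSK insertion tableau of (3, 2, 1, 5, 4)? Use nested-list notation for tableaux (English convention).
P = [[1, 4], [2, 5], [3]]

After inserting 3: P = [[3]].
After inserting 2: P = [[2], [3]].
After inserting 1: P = [[1], [2], [3]].
After inserting 5: P = [[1, 5], [2], [3]].
After inserting 4: P = [[1, 4], [2, 5], [3]].

So P = [[1, 4], [2, 5], [3]].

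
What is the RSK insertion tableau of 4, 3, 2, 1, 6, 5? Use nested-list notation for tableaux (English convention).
Insert 4: appended to row 1. P = [[4]].
Insert 3: 3 bumps 4 from row 1; 4 starts row 2. P = [[3], [4]].
Insert 2: 2 bumps 3 from row 1; 3 bumps 4 from row 2; 4 starts row 3. P = [[2], [3], [4]].
Insert 1: 1 bumps 2 from row 1; 2 bumps 3 from row 2; 3 bumps 4 from row 3; 4 starts row 4. P = [[1], [2], [3], [4]].
Insert 6: appended to row 1. P = [[1, 6], [2], [3], [4]].
Insert 5: 5 bumps 6 from row 1; 6 appends to row 2. P = [[1, 5], [2, 6], [3], [4]].

So P = [[1, 5], [2, 6], [3], [4]].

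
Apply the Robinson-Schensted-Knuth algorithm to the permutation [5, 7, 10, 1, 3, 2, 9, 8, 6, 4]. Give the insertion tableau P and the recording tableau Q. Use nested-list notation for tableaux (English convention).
P = [[1, 2, 4], [3, 6, 8], [5, 7], [9], [10]], Q = [[1, 2, 3], [4, 5, 7], [6, 8], [9], [10]]

Insert each entry of the permutation into P by Schensted row insertion, recording in Q the position of each new cell.

Insert 5: appended to row 1. P = [[5]].
Insert 7: appended to row 1. P = [[5, 7]].
Insert 10: appended to row 1. P = [[5, 7, 10]].
Insert 1: 1 bumps 5 from row 1; 5 starts row 2. P = [[1, 7, 10], [5]].
Insert 3: 3 bumps 7 from row 1; 7 appends to row 2. P = [[1, 3, 10], [5, 7]].
Insert 2: 2 bumps 3 from row 1; 3 bumps 5 from row 2; 5 starts row 3. P = [[1, 2, 10], [3, 7], [5]].
Insert 9: 9 bumps 10 from row 1; 10 appends to row 2. P = [[1, 2, 9], [3, 7, 10], [5]].
Insert 8: 8 bumps 9 from row 1; 9 bumps 10 from row 2; 10 appends to row 3. P = [[1, 2, 8], [3, 7, 9], [5, 10]].
Insert 6: 6 bumps 8 from row 1; 8 bumps 9 from row 2; 9 bumps 10 from row 3; 10 starts row 4. P = [[1, 2, 6], [3, 7, 8], [5, 9], [10]].
Insert 4: 4 bumps 6 from row 1; 6 bumps 7 from row 2; 7 bumps 9 from row 3; 9 bumps 10 from row 4; 10 starts row 5. P = [[1, 2, 4], [3, 6, 8], [5, 7], [9], [10]].

So P = [[1, 2, 4], [3, 6, 8], [5, 7], [9], [10]], Q = [[1, 2, 3], [4, 5, 7], [6, 8], [9], [10]].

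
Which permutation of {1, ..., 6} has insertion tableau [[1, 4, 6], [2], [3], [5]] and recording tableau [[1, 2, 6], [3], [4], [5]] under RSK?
3 5 4 2 1 6

Reverse the RSK construction: for i from n down to 1, find the cell of Q containing i, remove the entry at that cell from P, and reverse-bump it up through P; the value ejected from row 1 is w(i).

Step i=6: Q has 6 at row 1, column 3; remove that cell from P, ejecting 6. So w(6) = 6. P is now [[1, 4], [2], [3], [5]].
Step i=5: Q has 5 at row 4, column 1; remove 5 from row 4 of P and reverse-bump: 5 enters row 3 and ejects 3; 3 enters row 2 and ejects 2; 2 enters row 1 and ejects 1. So w(5) = 1. P is now [[2, 4], [3], [5]].
Step i=4: Q has 4 at row 3, column 1; remove 5 from row 3 of P and reverse-bump: 5 enters row 2 and ejects 3; 3 enters row 1 and ejects 2. So w(4) = 2. P is now [[3, 4], [5]].
Step i=3: Q has 3 at row 2, column 1; remove 5 from row 2 of P and reverse-bump: 5 enters row 1 and ejects 4. So w(3) = 4. P is now [[3, 5]].
Step i=2: Q has 2 at row 1, column 2; remove that cell from P, ejecting 5. So w(2) = 5. P is now [[3]].
Step i=1: Q has 1 at row 1, column 1; remove that cell from P, ejecting 3. So w(1) = 3. P is now [].

So w = 3 5 4 2 1 6.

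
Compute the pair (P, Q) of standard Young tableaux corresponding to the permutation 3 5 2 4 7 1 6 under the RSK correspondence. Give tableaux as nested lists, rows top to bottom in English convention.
Insert each entry of the permutation into P by Schensted row insertion, recording in Q the position of each new cell.

Insert 3: appended to row 1. P = [[3]].
Insert 5: appended to row 1. P = [[3, 5]].
Insert 2: 2 bumps 3 from row 1; 3 starts row 2. P = [[2, 5], [3]].
Insert 4: 4 bumps 5 from row 1; 5 appends to row 2. P = [[2, 4], [3, 5]].
Insert 7: appended to row 1. P = [[2, 4, 7], [3, 5]].
Insert 1: 1 bumps 2 from row 1; 2 bumps 3 from row 2; 3 starts row 3. P = [[1, 4, 7], [2, 5], [3]].
Insert 6: 6 bumps 7 from row 1; 7 appends to row 2. P = [[1, 4, 6], [2, 5, 7], [3]].

So P = [[1, 4, 6], [2, 5, 7], [3]], Q = [[1, 2, 5], [3, 4, 7], [6]].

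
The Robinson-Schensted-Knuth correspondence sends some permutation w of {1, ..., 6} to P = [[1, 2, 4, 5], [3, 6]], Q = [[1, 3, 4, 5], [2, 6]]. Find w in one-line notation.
Reverse the RSK construction: for i from n down to 1, find the cell of Q containing i, remove the entry at that cell from P, and reverse-bump it up through P; the value ejected from row 1 is w(i).

Step i=6: Q has 6 at row 2, column 2; remove 6 from row 2 of P and reverse-bump: 6 enters row 1 and ejects 5. So w(6) = 5. P is now [[1, 2, 4, 6], [3]].
Step i=5: Q has 5 at row 1, column 4; remove that cell from P, ejecting 6. So w(5) = 6. P is now [[1, 2, 4], [3]].
Step i=4: Q has 4 at row 1, column 3; remove that cell from P, ejecting 4. So w(4) = 4. P is now [[1, 2], [3]].
Step i=3: Q has 3 at row 1, column 2; remove that cell from P, ejecting 2. So w(3) = 2. P is now [[1], [3]].
Step i=2: Q has 2 at row 2, column 1; remove 3 from row 2 of P and reverse-bump: 3 enters row 1 and ejects 1. So w(2) = 1. P is now [[3]].
Step i=1: Q has 1 at row 1, column 1; remove that cell from P, ejecting 3. So w(1) = 3. P is now [].

So w = 3 1 2 4 6 5.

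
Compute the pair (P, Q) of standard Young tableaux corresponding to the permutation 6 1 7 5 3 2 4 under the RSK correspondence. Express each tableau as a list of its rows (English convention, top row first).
P = [[1, 2, 4], [3, 7], [5], [6]], Q = [[1, 3, 7], [2, 4], [5], [6]]

Insert each entry of the permutation into P by Schensted row insertion, recording in Q the position of each new cell.

Insert 6: appended to row 1. P = [[6]].
Insert 1: 1 bumps 6 from row 1; 6 starts row 2. P = [[1], [6]].
Insert 7: appended to row 1. P = [[1, 7], [6]].
Insert 5: 5 bumps 7 from row 1; 7 appends to row 2. P = [[1, 5], [6, 7]].
Insert 3: 3 bumps 5 from row 1; 5 bumps 6 from row 2; 6 starts row 3. P = [[1, 3], [5, 7], [6]].
Insert 2: 2 bumps 3 from row 1; 3 bumps 5 from row 2; 5 bumps 6 from row 3; 6 starts row 4. P = [[1, 2], [3, 7], [5], [6]].
Insert 4: appended to row 1. P = [[1, 2, 4], [3, 7], [5], [6]].

So P = [[1, 2, 4], [3, 7], [5], [6]], Q = [[1, 3, 7], [2, 4], [5], [6]].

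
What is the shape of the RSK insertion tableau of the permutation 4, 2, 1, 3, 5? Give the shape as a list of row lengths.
Row-insert each entry into an empty tableau.

After inserting 4: P = [[4]].
After inserting 2: P = [[2], [4]].
After inserting 1: P = [[1], [2], [4]].
After inserting 3: P = [[1, 3], [2], [4]].
After inserting 5: P = [[1, 3, 5], [2], [4]].

The final insertion tableau P = [[1, 3, 5], [2], [4]] has shape [3, 1, 1].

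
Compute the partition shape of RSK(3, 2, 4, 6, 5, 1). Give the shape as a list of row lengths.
Row-insert each entry into an empty tableau.

After inserting 3: P = [[3]].
After inserting 2: P = [[2], [3]].
After inserting 4: P = [[2, 4], [3]].
After inserting 6: P = [[2, 4, 6], [3]].
After inserting 5: P = [[2, 4, 5], [3, 6]].
After inserting 1: P = [[1, 4, 5], [2, 6], [3]].

The final insertion tableau P = [[1, 4, 5], [2, 6], [3]] has shape [3, 2, 1].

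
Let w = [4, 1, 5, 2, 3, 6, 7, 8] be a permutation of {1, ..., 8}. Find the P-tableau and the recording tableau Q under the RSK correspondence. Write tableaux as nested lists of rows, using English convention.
Insert each entry of the permutation into P by Schensted row insertion, recording in Q the position of each new cell.

Insert 4: appended to row 1. P = [[4]], Q = [[1]].
Insert 1: 1 bumps 4 from row 1; 4 starts row 2. P = [[1], [4]], Q = [[1], [2]].
Insert 5: appended to row 1. P = [[1, 5], [4]], Q = [[1, 3], [2]].
Insert 2: 2 bumps 5 from row 1; 5 appends to row 2. P = [[1, 2], [4, 5]], Q = [[1, 3], [2, 4]].
Insert 3: appended to row 1. P = [[1, 2, 3], [4, 5]], Q = [[1, 3, 5], [2, 4]].
Insert 6: appended to row 1. P = [[1, 2, 3, 6], [4, 5]], Q = [[1, 3, 5, 6], [2, 4]].
Insert 7: appended to row 1. P = [[1, 2, 3, 6, 7], [4, 5]], Q = [[1, 3, 5, 6, 7], [2, 4]].
Insert 8: appended to row 1. P = [[1, 2, 3, 6, 7, 8], [4, 5]], Q = [[1, 3, 5, 6, 7, 8], [2, 4]].

So P = [[1, 2, 3, 6, 7, 8], [4, 5]], Q = [[1, 3, 5, 6, 7, 8], [2, 4]].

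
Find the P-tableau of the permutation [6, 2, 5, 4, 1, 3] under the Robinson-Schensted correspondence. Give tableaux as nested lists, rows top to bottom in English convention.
Insert 6: appended to row 1. P = [[6]].
Insert 2: 2 bumps 6 from row 1; 6 starts row 2. P = [[2], [6]].
Insert 5: appended to row 1. P = [[2, 5], [6]].
Insert 4: 4 bumps 5 from row 1; 5 bumps 6 from row 2; 6 starts row 3. P = [[2, 4], [5], [6]].
Insert 1: 1 bumps 2 from row 1; 2 bumps 5 from row 2; 5 bumps 6 from row 3; 6 starts row 4. P = [[1, 4], [2], [5], [6]].
Insert 3: 3 bumps 4 from row 1; 4 appends to row 2. P = [[1, 3], [2, 4], [5], [6]].

So P = [[1, 3], [2, 4], [5], [6]].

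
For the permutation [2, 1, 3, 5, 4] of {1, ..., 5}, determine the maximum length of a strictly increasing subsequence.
3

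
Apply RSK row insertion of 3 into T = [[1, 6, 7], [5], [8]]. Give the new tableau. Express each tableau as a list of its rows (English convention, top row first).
In row 1, 3 replaces 6 (the leftmost entry greater than 3); 6 is bumped to row 2. 6 is appended to row 2. The new tableau is [[1, 3, 7], [5, 6], [8]].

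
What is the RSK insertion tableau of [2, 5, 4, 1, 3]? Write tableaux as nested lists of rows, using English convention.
Insert 2: appended to row 1. P = [[2]].
Insert 5: appended to row 1. P = [[2, 5]].
Insert 4: 4 bumps 5 from row 1; 5 starts row 2. P = [[2, 4], [5]].
Insert 1: 1 bumps 2 from row 1; 2 bumps 5 from row 2; 5 starts row 3. P = [[1, 4], [2], [5]].
Insert 3: 3 bumps 4 from row 1; 4 appends to row 2. P = [[1, 3], [2, 4], [5]].

So P = [[1, 3], [2, 4], [5]].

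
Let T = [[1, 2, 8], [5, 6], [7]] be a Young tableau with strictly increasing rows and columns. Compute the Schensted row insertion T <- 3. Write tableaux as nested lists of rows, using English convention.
[[1, 2, 3], [5, 6, 8], [7]]

In row 1, 3 replaces 8 (the leftmost entry greater than 3); 8 is bumped to row 2. 8 is appended to row 2. The new tableau is [[1, 2, 3], [5, 6, 8], [7]].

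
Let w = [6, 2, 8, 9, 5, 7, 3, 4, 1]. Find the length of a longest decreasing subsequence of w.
4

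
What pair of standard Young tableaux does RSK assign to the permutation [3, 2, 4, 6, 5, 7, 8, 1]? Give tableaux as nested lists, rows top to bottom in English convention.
P = [[1, 4, 5, 7, 8], [2, 6], [3]], Q = [[1, 3, 4, 6, 7], [2, 5], [8]]

Insert each entry of the permutation into P by Schensted row insertion, recording in Q the position of each new cell.

Insert 3: appended to row 1. P = [[3]], Q = [[1]].
Insert 2: 2 bumps 3 from row 1; 3 starts row 2. P = [[2], [3]], Q = [[1], [2]].
Insert 4: appended to row 1. P = [[2, 4], [3]], Q = [[1, 3], [2]].
Insert 6: appended to row 1. P = [[2, 4, 6], [3]], Q = [[1, 3, 4], [2]].
Insert 5: 5 bumps 6 from row 1; 6 appends to row 2. P = [[2, 4, 5], [3, 6]], Q = [[1, 3, 4], [2, 5]].
Insert 7: appended to row 1. P = [[2, 4, 5, 7], [3, 6]], Q = [[1, 3, 4, 6], [2, 5]].
Insert 8: appended to row 1. P = [[2, 4, 5, 7, 8], [3, 6]], Q = [[1, 3, 4, 6, 7], [2, 5]].
Insert 1: 1 bumps 2 from row 1; 2 bumps 3 from row 2; 3 starts row 3. P = [[1, 4, 5, 7, 8], [2, 6], [3]], Q = [[1, 3, 4, 6, 7], [2, 5], [8]].

So P = [[1, 4, 5, 7, 8], [2, 6], [3]], Q = [[1, 3, 4, 6, 7], [2, 5], [8]].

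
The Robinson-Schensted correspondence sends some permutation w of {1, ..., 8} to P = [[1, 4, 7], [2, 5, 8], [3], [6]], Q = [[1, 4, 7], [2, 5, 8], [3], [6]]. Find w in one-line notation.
Reverse RSK: for i = n, n-1, ..., 1, locate i in Q, remove the corresponding corner cell from P, and reverse-bump its entry up through P; the value ejected from row 1 is w(i).

So w = 6 3 2 5 4 1 8 7.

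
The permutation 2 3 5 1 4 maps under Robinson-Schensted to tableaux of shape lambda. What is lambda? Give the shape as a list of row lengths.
Row-insert each entry into an empty tableau.

After inserting 2: P = [[2]].
After inserting 3: P = [[2, 3]].
After inserting 5: P = [[2, 3, 5]].
After inserting 1: P = [[1, 3, 5], [2]].
After inserting 4: P = [[1, 3, 4], [2, 5]].

The final insertion tableau P = [[1, 3, 4], [2, 5]] has shape [3, 2].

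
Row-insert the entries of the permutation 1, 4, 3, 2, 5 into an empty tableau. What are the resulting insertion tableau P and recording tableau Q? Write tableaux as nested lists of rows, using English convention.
P = [[1, 2, 5], [3], [4]], Q = [[1, 2, 5], [3], [4]]

Insert each entry of the permutation into P by Schensted row insertion, recording in Q the position of each new cell.

Insert 1: appended to row 1. P = [[1]].
Insert 4: appended to row 1. P = [[1, 4]].
Insert 3: 3 bumps 4 from row 1; 4 starts row 2. P = [[1, 3], [4]].
Insert 2: 2 bumps 3 from row 1; 3 bumps 4 from row 2; 4 starts row 3. P = [[1, 2], [3], [4]].
Insert 5: appended to row 1. P = [[1, 2, 5], [3], [4]].

So P = [[1, 2, 5], [3], [4]], Q = [[1, 2, 5], [3], [4]].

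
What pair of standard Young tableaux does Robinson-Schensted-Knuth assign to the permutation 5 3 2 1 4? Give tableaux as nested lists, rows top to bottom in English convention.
Insert each entry of the permutation into P by Schensted row insertion, recording in Q the position of each new cell.

Insert 5: appended to row 1. P = [[5]].
Insert 3: 3 bumps 5 from row 1; 5 starts row 2. P = [[3], [5]].
Insert 2: 2 bumps 3 from row 1; 3 bumps 5 from row 2; 5 starts row 3. P = [[2], [3], [5]].
Insert 1: 1 bumps 2 from row 1; 2 bumps 3 from row 2; 3 bumps 5 from row 3; 5 starts row 4. P = [[1], [2], [3], [5]].
Insert 4: appended to row 1. P = [[1, 4], [2], [3], [5]].

So P = [[1, 4], [2], [3], [5]], Q = [[1, 5], [2], [3], [4]].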